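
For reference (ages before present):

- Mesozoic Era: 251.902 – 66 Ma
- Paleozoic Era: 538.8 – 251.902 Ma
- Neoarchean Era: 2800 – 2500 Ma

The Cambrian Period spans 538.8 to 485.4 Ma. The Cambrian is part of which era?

The Cambrian (538.8–485.4 Ma) lies entirely within 538.8–251.902 Ma, the Paleozoic Era.

Paleozoic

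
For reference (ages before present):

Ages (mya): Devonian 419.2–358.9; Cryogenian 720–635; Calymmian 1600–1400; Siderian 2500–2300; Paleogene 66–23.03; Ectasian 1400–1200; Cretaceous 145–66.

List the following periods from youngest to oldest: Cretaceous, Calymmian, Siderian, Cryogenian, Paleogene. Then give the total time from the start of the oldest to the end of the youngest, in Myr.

Paleogene, Cretaceous, Cryogenian, Calymmian, Siderian; total span 2476.97 Myr

Start ages (Ma): Siderian 2500, Calymmian 1600, Cryogenian 720, Cretaceous 145, Paleogene 66.
Ordered youngest to oldest: Paleogene, Cretaceous, Cryogenian, Calymmian, Siderian.
Span = 2500 − 23.03 = 2476.97 Myr.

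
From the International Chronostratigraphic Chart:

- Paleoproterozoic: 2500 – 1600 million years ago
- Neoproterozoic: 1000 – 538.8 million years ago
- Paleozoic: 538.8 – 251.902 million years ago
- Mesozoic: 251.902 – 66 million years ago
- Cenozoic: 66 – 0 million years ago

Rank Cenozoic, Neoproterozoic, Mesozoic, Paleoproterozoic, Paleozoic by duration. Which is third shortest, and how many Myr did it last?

Paleozoic, 286.898 million years

Durations: Cenozoic 66; Neoproterozoic 461.2; Mesozoic 185.902; Paleoproterozoic 900; Paleozoic 286.898 Myr.
Sorted shortest-first: Cenozoic (66), Mesozoic (185.902), Paleozoic (286.898), Neoproterozoic (461.2), Paleoproterozoic (900).
The third shortest is Paleozoic at 286.898 Myr.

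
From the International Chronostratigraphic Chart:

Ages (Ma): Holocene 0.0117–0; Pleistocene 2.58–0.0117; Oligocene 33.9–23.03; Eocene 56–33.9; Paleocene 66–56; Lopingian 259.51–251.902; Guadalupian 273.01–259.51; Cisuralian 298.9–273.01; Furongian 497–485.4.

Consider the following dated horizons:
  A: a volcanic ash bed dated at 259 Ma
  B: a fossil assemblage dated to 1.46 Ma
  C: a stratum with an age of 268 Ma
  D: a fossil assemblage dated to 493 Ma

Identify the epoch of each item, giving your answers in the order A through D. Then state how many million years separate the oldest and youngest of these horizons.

Match each age against the start–end ranges in the excerpt: A = 259 Ma → Lopingian (259.51–251.902); B = 1.46 Ma → Pleistocene (2.58–0.0117); C = 268 Ma → Guadalupian (273.01–259.51); D = 493 Ma → Furongian (497–485.4).
The largest age is 493 Ma and the smallest is 1.46 Ma; their difference is 491.54 Myr.

A — Lopingian; B — Pleistocene; C — Guadalupian; D — Furongian; span 491.54 million years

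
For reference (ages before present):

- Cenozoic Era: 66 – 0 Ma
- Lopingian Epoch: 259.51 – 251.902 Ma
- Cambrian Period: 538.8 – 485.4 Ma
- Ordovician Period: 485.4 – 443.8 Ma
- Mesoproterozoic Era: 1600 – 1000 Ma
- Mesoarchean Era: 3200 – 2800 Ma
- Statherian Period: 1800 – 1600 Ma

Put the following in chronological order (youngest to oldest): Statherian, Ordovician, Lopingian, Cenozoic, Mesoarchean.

Read off each span (Ma): Statherian 1800–1600; Ordovician 485.4–443.8; Lopingian 259.51–251.902; Cenozoic 66–0; Mesoarchean 3200–2800.
Larger Ma is older, so oldest→youngest is Mesoarchean, Statherian, Ordovician, Lopingian, Cenozoic; reverse it for youngest→oldest.

Cenozoic, Lopingian, Ordovician, Statherian, Mesoarchean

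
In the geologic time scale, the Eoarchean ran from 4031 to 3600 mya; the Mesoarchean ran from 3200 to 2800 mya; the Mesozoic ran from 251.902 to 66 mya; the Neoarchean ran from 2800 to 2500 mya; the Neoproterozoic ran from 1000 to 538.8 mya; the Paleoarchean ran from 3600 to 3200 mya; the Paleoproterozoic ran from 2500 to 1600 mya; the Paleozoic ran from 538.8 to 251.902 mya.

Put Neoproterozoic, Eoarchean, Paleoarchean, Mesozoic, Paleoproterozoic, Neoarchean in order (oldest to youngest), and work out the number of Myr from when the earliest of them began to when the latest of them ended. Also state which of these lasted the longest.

Eoarchean, Paleoarchean, Neoarchean, Paleoproterozoic, Neoproterozoic, Mesozoic; total span 3965 Myr; longest is Paleoproterozoic

Start ages (Ma): Eoarchean 4031, Paleoarchean 3600, Neoarchean 2800, Paleoproterozoic 2500, Neoproterozoic 1000, Mesozoic 251.902.
Ordered oldest to youngest: Eoarchean, Paleoarchean, Neoarchean, Paleoproterozoic, Neoproterozoic, Mesozoic.
Span = 4031 − 66 = 3965 Myr.
Durations: Eoarchean 431, Paleoproterozoic 900, Neoarchean 300, Paleoarchean 400, Neoproterozoic 461.2, Mesozoic 185.902 → longest is Paleoproterozoic (900 Myr).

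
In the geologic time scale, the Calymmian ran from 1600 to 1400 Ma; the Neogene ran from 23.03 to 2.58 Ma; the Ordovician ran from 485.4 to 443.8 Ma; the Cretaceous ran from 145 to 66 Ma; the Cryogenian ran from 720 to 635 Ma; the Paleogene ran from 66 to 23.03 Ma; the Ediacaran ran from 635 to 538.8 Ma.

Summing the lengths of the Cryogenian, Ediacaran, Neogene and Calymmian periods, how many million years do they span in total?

401.65 million years

Duration is start − end for each: (720 − 635) + (635 − 538.8) + (23.03 − 2.58) + (1600 − 1400).
That is 85 + 96.2 + 20.45 + 200, which totals 401.65 million years.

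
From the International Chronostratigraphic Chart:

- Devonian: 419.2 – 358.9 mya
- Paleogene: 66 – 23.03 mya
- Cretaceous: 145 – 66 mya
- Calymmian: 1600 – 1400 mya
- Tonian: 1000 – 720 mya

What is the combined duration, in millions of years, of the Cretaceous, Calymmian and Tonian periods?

559 million years

Each duration: Cretaceous = 79; Calymmian = 200; Tonian = 280.
Sum: 79 + 200 + 280 = 559 Myr.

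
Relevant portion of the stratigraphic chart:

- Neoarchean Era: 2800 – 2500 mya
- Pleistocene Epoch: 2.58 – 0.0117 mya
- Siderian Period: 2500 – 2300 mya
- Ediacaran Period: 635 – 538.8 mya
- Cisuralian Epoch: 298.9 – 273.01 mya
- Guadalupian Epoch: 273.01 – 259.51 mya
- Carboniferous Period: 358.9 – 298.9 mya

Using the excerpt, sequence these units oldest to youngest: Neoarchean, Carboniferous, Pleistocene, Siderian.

Neoarchean, Siderian, Carboniferous, Pleistocene

Read off each span (Ma): Neoarchean 2800–2500; Carboniferous 358.9–298.9; Pleistocene 2.58–0.0117; Siderian 2500–2300.
Larger Ma is older, so oldest→youngest is Neoarchean, Siderian, Carboniferous, Pleistocene.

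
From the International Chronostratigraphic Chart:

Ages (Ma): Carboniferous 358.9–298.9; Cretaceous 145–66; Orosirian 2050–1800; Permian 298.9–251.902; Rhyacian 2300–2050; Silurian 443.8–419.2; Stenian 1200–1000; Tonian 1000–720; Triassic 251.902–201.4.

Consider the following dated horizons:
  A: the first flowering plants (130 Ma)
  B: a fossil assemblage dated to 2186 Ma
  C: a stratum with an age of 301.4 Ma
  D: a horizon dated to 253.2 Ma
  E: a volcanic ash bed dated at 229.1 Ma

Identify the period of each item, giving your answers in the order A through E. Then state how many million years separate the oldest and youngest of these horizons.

A: 130 Ma lies in 145–66 Ma, so Cretaceous.
B: 2186 Ma lies in 2300–2050 Ma, so Rhyacian.
C: 301.4 Ma lies in 358.9–298.9 Ma, so Carboniferous.
D: 253.2 Ma lies in 298.9–251.902 Ma, so Permian.
E: 229.1 Ma lies in 251.902–201.4 Ma, so Triassic.
Oldest = 2186 Ma, youngest = 130 Ma → span 2056 Myr.

A — Cretaceous; B — Rhyacian; C — Carboniferous; D — Permian; E — Triassic; span 2056 million years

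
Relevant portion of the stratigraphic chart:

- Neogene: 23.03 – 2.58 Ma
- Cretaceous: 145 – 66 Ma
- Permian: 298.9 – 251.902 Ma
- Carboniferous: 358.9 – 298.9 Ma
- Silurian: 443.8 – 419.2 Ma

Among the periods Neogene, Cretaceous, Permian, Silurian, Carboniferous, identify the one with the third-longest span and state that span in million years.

Start − end for each: Neogene 23.03 − 2.58 = 20.45; Cretaceous 145 − 66 = 79; Permian 298.9 − 251.902 = 46.998; Silurian 443.8 − 419.2 = 24.6; Carboniferous 358.9 − 298.9 = 60.
Ranking these from longest: Cretaceous > Carboniferous > Permian > Silurian > Neogene.
Position 3 in that ranking is Permian, which lasted 46.998 Myr.

Permian, 46.998 million years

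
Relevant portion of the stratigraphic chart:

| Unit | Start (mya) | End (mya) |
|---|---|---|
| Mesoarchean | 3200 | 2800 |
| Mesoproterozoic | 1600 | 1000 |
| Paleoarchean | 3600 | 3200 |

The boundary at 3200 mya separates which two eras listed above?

The Paleoarchean ends at 3200 mya and the Mesoarchean begins at 3200 mya, so they share that boundary.

Paleoarchean and Mesoarchean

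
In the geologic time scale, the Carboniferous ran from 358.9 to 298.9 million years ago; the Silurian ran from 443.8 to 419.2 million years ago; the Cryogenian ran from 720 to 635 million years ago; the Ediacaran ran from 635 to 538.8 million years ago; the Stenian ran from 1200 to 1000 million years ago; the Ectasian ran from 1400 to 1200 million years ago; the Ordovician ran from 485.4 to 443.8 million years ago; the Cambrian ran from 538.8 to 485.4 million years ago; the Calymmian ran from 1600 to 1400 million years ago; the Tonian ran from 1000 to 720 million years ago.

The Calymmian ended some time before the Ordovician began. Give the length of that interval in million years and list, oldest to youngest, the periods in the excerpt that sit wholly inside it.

914.6 million years; Ectasian, Stenian, Tonian, Cryogenian, Ediacaran, Cambrian

The Calymmian closes at 1400 Ma and the Ordovician opens at 485.4 Ma, so the interval is 1400 − 485.4 = 914.6 Myr.
A period fits inside if it starts at or after 1400 Ma and ends at or before 485.4 Ma; oldest first that gives Ectasian, Stenian, Tonian, Cryogenian, Ediacaran, Cambrian.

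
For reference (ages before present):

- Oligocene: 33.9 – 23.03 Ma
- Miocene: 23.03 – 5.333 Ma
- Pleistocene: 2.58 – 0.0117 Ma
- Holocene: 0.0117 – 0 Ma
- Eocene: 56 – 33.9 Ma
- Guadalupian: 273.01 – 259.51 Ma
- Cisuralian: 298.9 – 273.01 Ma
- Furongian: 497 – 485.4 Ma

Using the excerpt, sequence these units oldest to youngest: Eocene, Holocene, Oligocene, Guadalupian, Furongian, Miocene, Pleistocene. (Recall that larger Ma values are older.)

Read off each span (Ma): Eocene 56–33.9; Holocene 0.0117–0; Oligocene 33.9–23.03; Guadalupian 273.01–259.51; Furongian 497–485.4; Miocene 23.03–5.333; Pleistocene 2.58–0.0117.
Larger Ma is older, so oldest→youngest is Furongian, Guadalupian, Eocene, Oligocene, Miocene, Pleistocene, Holocene.

Furongian, Guadalupian, Eocene, Oligocene, Miocene, Pleistocene, Holocene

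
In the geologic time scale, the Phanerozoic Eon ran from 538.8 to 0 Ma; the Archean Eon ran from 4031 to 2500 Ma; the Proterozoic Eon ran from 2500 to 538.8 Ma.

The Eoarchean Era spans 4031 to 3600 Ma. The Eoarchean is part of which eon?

The Eoarchean (4031–3600 Ma) lies entirely within 4031–2500 Ma, the Archean Eon.

Archean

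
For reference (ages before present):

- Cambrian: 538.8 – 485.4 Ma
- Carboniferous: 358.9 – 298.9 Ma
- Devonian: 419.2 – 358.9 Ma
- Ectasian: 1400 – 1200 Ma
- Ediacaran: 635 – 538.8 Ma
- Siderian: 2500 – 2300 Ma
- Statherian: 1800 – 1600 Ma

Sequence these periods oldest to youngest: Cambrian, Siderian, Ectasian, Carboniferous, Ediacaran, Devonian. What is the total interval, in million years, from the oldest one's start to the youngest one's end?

From the excerpt: Cambrian 538.8–485.4; Siderian 2500–2300; Ectasian 1400–1200; Carboniferous 358.9–298.9; Ediacaran 635–538.8; Devonian 419.2–358.9 (Ma).
Larger Ma is earlier, so the oldest is Siderian and the youngest is Carboniferous; oldest to youngest: Siderian, Ectasian, Ediacaran, Cambrian, Devonian, Carboniferous.
Oldest start 2500 minus youngest end 298.9 gives 2201.1 Myr overall.

Siderian → Ectasian → Ediacaran → Cambrian → Devonian → Carboniferous; total span 2201.1 Myr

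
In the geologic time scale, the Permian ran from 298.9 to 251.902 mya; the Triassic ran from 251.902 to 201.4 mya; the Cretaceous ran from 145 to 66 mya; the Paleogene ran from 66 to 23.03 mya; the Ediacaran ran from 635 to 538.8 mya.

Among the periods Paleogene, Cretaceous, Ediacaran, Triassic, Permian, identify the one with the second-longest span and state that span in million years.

Cretaceous, 79 million years

Durations: Paleogene 42.97; Cretaceous 79; Ediacaran 96.2; Triassic 50.502; Permian 46.998 Myr.
Sorted longest-first: Ediacaran (96.2), Cretaceous (79), Triassic (50.502), Permian (46.998), Paleogene (42.97).
The second longest is Cretaceous at 79 Myr.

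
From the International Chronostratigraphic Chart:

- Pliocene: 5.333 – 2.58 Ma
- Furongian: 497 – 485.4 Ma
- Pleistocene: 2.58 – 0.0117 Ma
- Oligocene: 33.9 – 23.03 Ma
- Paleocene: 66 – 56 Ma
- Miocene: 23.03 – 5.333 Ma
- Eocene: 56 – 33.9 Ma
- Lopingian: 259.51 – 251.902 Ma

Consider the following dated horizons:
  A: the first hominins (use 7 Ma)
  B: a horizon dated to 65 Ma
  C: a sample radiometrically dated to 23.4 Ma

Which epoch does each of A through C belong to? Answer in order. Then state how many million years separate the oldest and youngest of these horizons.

A — Miocene; B — Paleocene; C — Oligocene; span 58 million years

A: 7 Ma lies in 23.03–5.333 Ma, so Miocene.
B: 65 Ma lies in 66–56 Ma, so Paleocene.
C: 23.4 Ma lies in 33.9–23.03 Ma, so Oligocene.
Oldest = 65 Ma, youngest = 7 Ma → span 58 Myr.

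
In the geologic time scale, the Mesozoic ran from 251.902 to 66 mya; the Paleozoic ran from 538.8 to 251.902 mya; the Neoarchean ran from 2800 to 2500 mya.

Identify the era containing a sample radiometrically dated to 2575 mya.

2575 Ma lies between 2800 and 2500 Ma, so it falls in the Neoarchean.

Neoarchean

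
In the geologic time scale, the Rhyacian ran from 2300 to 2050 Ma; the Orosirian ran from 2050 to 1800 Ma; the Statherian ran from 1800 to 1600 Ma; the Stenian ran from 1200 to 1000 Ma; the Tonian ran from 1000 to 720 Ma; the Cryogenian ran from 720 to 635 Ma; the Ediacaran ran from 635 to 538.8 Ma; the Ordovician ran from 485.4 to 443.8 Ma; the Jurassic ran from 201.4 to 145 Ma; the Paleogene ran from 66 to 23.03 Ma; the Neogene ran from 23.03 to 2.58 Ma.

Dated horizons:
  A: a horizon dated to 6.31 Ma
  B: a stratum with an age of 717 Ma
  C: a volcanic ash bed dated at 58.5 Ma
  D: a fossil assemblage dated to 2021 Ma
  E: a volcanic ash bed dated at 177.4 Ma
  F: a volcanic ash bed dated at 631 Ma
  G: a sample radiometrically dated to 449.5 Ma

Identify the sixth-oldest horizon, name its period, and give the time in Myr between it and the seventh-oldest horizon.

Larger Ma means older, so oldest first: D 2021 > B 717 > F 631 > G 449.5 > E 177.4 > C 58.5 > A 6.31.
Counting 6 along gives C (58.5 Ma); the excerpt puts that inside the Paleogene, 66–23.03 Ma.
Next in line is A (6.31 Ma), and 58.5 − 6.31 = 52.19 Myr.

C, in the Paleogene; 52.19 million years to A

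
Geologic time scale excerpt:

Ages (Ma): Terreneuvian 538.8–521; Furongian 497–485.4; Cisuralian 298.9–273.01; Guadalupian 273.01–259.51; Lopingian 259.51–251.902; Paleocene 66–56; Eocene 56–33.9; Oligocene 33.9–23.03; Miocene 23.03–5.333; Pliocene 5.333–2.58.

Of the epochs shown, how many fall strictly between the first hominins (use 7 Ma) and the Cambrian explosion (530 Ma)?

7

530 Ma sits inside the Terreneuvian (538.8–521) and 7 Ma inside the Miocene (23.03–5.333); neither of those is wholly between the two dates.
The listed epochs lying completely between them are Furongian, Cisuralian, Guadalupian, Lopingian, Paleocene, Eocene, Oligocene — 7 in all.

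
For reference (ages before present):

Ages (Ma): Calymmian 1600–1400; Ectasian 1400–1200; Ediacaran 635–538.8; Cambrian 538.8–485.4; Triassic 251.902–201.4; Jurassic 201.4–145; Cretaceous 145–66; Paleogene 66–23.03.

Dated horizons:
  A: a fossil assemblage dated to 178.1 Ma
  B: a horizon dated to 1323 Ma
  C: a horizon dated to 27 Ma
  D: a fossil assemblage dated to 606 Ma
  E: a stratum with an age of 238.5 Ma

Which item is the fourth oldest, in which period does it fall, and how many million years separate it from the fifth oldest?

A, in the Jurassic; 151.1 million years to C

Larger Ma means older, so oldest first: B 1323 > D 606 > E 238.5 > A 178.1 > C 27.
Counting 4 along gives A (178.1 Ma); the excerpt puts that inside the Jurassic, 201.4–145 Ma.
Next in line is C (27 Ma), and 178.1 − 27 = 151.1 Myr.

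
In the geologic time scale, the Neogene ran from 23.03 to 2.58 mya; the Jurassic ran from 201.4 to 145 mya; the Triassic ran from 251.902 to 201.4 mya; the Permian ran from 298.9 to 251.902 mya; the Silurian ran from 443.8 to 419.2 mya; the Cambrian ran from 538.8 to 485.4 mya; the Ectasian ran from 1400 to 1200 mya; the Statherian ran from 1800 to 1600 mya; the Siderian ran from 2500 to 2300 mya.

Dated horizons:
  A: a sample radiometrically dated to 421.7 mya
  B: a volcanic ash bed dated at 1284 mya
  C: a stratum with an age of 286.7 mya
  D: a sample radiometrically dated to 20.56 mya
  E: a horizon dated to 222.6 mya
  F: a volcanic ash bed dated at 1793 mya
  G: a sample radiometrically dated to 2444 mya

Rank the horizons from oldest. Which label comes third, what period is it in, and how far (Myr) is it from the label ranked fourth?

Sorted oldest-first by Ma: G (2444), F (1793), B (1284), A (421.7), C (286.7), E (222.6), D (20.56).
The third oldest is B at 1284 Ma, which lies in 1400–1200 Ma: the Ectasian.
The fourth oldest is A at 421.7 Ma; separation = |1284 − 421.7| = 862.3 Myr.

B, in the Ectasian; 862.3 million years to A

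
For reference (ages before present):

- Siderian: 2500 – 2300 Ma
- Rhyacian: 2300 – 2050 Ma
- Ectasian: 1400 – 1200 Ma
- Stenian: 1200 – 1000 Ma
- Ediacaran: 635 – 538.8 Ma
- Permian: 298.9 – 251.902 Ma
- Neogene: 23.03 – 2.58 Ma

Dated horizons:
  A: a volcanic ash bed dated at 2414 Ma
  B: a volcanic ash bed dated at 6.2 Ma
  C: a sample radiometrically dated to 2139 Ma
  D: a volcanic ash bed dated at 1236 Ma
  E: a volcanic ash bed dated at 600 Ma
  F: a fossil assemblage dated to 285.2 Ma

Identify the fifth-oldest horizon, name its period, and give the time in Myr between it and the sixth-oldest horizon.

F, in the Permian; 279 million years to B

Sorted oldest-first by Ma: A (2414), C (2139), D (1236), E (600), F (285.2), B (6.2).
The fifth oldest is F at 285.2 Ma, which lies in 298.9–251.902 Ma: the Permian.
The sixth oldest is B at 6.2 Ma; separation = |285.2 − 6.2| = 279 Myr.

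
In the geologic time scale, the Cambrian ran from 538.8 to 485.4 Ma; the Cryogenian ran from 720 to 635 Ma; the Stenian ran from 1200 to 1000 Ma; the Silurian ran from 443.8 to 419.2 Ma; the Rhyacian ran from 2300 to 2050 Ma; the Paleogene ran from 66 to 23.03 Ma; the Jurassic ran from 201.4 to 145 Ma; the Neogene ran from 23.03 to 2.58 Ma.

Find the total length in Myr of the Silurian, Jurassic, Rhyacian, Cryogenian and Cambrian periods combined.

469.4 million years

Each duration: Silurian = 24.6; Jurassic = 56.4; Rhyacian = 250; Cryogenian = 85; Cambrian = 53.4.
Sum: 24.6 + 56.4 + 250 + 85 + 53.4 = 469.4 Myr.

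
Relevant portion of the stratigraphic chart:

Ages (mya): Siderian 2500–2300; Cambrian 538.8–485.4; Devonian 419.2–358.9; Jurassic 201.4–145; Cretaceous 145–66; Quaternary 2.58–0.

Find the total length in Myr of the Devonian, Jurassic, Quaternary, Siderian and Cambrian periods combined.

Duration is start − end for each: (419.2 − 358.9) + (201.4 − 145) + (2.58 − 0) + (2500 − 2300) + (538.8 − 485.4).
That is 60.3 + 56.4 + 2.58 + 200 + 53.4, which totals 372.68 million years.

372.68 million years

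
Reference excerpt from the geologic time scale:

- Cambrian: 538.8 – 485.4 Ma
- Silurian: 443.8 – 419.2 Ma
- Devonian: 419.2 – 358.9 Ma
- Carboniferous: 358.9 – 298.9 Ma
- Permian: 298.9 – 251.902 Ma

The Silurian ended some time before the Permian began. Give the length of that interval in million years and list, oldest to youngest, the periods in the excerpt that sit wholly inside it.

120.3 million years; Devonian, Carboniferous

End of Silurian = 419.2 Ma; start of Permian = 298.9 Ma.
Gap = 419.2 − 298.9 = 120.3 Myr.
Periods wholly inside 419.2–298.9 Ma: Devonian (419.2–358.9), Carboniferous (358.9–298.9).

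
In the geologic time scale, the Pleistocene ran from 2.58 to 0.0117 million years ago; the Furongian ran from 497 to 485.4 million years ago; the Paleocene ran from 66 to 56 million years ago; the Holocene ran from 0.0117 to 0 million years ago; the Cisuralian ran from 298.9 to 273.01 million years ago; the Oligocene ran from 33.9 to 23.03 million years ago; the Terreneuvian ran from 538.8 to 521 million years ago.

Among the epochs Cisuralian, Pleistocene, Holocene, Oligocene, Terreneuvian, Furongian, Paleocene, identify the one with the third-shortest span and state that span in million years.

Start − end for each: Cisuralian 298.9 − 273.01 = 25.89; Pleistocene 2.58 − 0.0117 = 2.5683; Holocene 0.0117 − 0 = 0.0117; Oligocene 33.9 − 23.03 = 10.87; Terreneuvian 538.8 − 521 = 17.8; Furongian 497 − 485.4 = 11.6; Paleocene 66 − 56 = 10.
Ranking these from shortest: Holocene < Pleistocene < Paleocene < Oligocene < Furongian < Terreneuvian < Cisuralian.
Position 3 in that ranking is Paleocene, which lasted 10 Myr.

Paleocene, 10 million years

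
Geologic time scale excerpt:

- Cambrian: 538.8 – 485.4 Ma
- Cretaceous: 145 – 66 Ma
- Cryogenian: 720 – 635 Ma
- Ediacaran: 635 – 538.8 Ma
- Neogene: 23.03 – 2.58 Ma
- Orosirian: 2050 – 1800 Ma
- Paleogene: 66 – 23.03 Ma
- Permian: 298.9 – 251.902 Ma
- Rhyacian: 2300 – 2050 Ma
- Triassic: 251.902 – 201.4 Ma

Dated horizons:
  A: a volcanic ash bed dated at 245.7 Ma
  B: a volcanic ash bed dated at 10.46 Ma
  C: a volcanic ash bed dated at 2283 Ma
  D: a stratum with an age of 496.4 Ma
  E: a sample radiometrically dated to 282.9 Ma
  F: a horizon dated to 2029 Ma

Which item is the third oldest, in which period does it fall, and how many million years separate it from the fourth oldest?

Larger Ma means older, so oldest first: C 2283 > F 2029 > D 496.4 > E 282.9 > A 245.7 > B 10.46.
Counting 3 along gives D (496.4 Ma); the excerpt puts that inside the Cambrian, 538.8–485.4 Ma.
Next in line is E (282.9 Ma), and 496.4 − 282.9 = 213.5 Myr.

D, in the Cambrian; 213.5 million years to E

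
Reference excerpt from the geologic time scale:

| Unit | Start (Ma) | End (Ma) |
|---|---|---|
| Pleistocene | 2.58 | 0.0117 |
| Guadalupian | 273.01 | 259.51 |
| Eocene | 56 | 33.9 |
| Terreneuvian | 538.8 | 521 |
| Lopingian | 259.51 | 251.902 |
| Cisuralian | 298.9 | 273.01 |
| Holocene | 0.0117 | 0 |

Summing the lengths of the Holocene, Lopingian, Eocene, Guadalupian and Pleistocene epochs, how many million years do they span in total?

Duration is start − end for each: (0.0117 − 0) + (259.51 − 251.902) + (56 − 33.9) + (273.01 − 259.51) + (2.58 − 0.0117).
That is 0.0117 + 7.608 + 22.1 + 13.5 + 2.5683, which totals 45.788 million years.

45.788 million years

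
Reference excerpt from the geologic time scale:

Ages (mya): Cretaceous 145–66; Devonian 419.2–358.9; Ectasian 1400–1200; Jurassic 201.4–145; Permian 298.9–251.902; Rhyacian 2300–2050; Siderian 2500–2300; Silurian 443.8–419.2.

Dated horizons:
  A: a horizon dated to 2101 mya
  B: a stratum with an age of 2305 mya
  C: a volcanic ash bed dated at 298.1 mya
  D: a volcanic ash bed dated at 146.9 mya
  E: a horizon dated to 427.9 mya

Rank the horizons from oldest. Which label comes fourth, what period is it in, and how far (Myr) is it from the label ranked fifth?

C, in the Permian; 151.2 million years to D

Sorted oldest-first by Ma: B (2305), A (2101), E (427.9), C (298.1), D (146.9).
The fourth oldest is C at 298.1 Ma, which lies in 298.9–251.902 Ma: the Permian.
The fifth oldest is D at 146.9 Ma; separation = |298.1 − 146.9| = 151.2 Myr.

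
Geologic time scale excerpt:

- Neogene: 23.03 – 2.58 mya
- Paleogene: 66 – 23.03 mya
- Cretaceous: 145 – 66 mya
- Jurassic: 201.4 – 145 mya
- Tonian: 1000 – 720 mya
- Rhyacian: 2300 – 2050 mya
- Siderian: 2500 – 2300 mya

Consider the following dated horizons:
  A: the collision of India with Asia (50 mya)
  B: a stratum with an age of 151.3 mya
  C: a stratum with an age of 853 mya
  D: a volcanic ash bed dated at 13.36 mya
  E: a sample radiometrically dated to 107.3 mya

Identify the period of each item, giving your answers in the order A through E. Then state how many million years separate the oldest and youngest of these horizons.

Match each age against the start–end ranges in the excerpt: A = 50 Ma → Paleogene (66–23.03); B = 151.3 Ma → Jurassic (201.4–145); C = 853 Ma → Tonian (1000–720); D = 13.36 Ma → Neogene (23.03–2.58); E = 107.3 Ma → Cretaceous (145–66).
The largest age is 853 Ma and the smallest is 13.36 Ma; their difference is 839.64 Myr.

A — Paleogene; B — Jurassic; C — Tonian; D — Neogene; E — Cretaceous; span 839.64 million years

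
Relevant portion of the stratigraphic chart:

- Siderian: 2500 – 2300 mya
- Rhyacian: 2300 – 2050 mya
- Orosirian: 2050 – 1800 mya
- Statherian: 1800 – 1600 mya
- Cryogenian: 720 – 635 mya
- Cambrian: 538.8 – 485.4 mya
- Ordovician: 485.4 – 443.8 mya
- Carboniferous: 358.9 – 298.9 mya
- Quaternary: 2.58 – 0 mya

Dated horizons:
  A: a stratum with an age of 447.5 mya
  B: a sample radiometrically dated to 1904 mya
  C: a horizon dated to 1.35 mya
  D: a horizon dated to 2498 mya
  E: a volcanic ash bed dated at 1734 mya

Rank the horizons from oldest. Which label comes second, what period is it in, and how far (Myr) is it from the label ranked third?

Sorted oldest-first by Ma: D (2498), B (1904), E (1734), A (447.5), C (1.35).
The second oldest is B at 1904 Ma, which lies in 2050–1800 Ma: the Orosirian.
The third oldest is E at 1734 Ma; separation = |1904 − 1734| = 170 Myr.

B, in the Orosirian; 170 million years to E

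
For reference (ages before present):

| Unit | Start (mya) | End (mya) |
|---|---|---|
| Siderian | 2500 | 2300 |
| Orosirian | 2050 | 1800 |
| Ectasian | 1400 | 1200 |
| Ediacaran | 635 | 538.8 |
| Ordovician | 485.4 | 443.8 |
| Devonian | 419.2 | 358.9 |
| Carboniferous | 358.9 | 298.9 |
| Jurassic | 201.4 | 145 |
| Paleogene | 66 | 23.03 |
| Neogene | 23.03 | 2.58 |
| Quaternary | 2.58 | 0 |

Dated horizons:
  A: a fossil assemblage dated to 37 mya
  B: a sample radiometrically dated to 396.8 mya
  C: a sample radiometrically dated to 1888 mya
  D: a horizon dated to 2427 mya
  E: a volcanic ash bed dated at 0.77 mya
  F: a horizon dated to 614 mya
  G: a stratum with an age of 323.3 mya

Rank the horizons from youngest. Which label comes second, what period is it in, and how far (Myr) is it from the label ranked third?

A, in the Paleogene; 286.3 million years to G

Sorted youngest-first by Ma: E (0.77), A (37), G (323.3), B (396.8), F (614), C (1888), D (2427).
The second youngest is A at 37 Ma, which lies in 66–23.03 Ma: the Paleogene.
The third youngest is G at 323.3 Ma; separation = |37 − 323.3| = 286.3 Myr.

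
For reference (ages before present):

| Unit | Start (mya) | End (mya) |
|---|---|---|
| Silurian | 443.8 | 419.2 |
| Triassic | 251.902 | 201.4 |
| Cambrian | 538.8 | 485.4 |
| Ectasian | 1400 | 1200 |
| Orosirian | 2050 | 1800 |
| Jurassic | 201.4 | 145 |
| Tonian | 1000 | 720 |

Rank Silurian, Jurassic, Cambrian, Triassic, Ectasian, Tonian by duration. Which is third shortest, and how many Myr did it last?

Cambrian, 53.4 million years

Durations: Silurian 24.6; Jurassic 56.4; Cambrian 53.4; Triassic 50.502; Ectasian 200; Tonian 280 Myr.
Sorted shortest-first: Silurian (24.6), Triassic (50.502), Cambrian (53.4), Jurassic (56.4), Ectasian (200), Tonian (280).
The third shortest is Cambrian at 53.4 Myr.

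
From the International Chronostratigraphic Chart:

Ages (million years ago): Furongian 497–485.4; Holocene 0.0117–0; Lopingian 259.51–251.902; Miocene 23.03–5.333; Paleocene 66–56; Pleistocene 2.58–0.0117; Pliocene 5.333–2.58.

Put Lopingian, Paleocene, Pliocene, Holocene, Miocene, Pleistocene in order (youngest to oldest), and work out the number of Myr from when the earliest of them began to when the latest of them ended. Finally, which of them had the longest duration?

Start ages (Ma): Lopingian 259.51, Paleocene 66, Miocene 23.03, Pliocene 5.333, Pleistocene 2.58, Holocene 0.0117.
Ordered youngest to oldest: Holocene, Pleistocene, Pliocene, Miocene, Paleocene, Lopingian.
Span = 259.51 − 0 = 259.51 Myr.
Durations: Paleocene 10, Holocene 0.0117, Miocene 17.697, Pleistocene 2.5683, Lopingian 7.608, Pliocene 2.753 → longest is Miocene (17.697 Myr).

Holocene, Pleistocene, Pliocene, Miocene, Paleocene, Lopingian; total span 259.51 Myr; longest is Miocene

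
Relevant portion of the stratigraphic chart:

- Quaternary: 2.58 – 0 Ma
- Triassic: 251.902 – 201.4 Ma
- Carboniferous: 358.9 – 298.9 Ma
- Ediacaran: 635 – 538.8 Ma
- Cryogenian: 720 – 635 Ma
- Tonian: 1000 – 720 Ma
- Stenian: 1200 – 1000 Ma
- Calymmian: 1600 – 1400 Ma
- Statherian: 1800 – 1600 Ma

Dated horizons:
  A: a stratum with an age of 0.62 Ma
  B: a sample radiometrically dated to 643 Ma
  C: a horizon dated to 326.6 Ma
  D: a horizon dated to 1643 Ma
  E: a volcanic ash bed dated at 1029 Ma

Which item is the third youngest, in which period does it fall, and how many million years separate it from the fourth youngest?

B, in the Cryogenian; 386 million years to E

Smaller Ma means younger, so youngest first: A 0.62 < C 326.6 < B 643 < E 1029 < D 1643.
Counting 3 along gives B (643 Ma); the excerpt puts that inside the Cryogenian, 720–635 Ma.
Next in line is E (1029 Ma), and 1029 − 643 = 386 Myr.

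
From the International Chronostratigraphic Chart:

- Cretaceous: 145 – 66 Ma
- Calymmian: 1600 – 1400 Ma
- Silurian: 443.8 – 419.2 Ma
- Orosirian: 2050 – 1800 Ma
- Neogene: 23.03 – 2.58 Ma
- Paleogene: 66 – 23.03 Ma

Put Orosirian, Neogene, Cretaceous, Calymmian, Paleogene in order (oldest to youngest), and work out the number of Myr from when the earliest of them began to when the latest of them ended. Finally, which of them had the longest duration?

Orosirian, Calymmian, Cretaceous, Paleogene, Neogene; total span 2047.42 Myr; longest is Orosirian

Start ages (Ma): Orosirian 2050, Calymmian 1600, Cretaceous 145, Paleogene 66, Neogene 23.03.
Ordered oldest to youngest: Orosirian, Calymmian, Cretaceous, Paleogene, Neogene.
Span = 2050 − 2.58 = 2047.42 Myr.
Durations: Neogene 20.45, Cretaceous 79, Calymmian 200, Orosirian 250, Paleogene 42.97 → longest is Orosirian (250 Myr).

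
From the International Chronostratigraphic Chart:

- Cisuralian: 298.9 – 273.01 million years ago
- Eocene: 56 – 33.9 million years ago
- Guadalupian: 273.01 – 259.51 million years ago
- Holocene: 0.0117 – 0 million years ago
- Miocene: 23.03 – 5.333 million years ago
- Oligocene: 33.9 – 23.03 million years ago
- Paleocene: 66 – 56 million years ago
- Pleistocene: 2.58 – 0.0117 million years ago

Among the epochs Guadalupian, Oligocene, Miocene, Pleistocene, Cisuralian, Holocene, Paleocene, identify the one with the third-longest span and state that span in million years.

Guadalupian, 13.5 million years

Durations: Guadalupian 13.5; Oligocene 10.87; Miocene 17.697; Pleistocene 2.5683; Cisuralian 25.89; Holocene 0.0117; Paleocene 10 Myr.
Sorted longest-first: Cisuralian (25.89), Miocene (17.697), Guadalupian (13.5), Oligocene (10.87), Paleocene (10), Pleistocene (2.5683), Holocene (0.0117).
The third longest is Guadalupian at 13.5 Myr.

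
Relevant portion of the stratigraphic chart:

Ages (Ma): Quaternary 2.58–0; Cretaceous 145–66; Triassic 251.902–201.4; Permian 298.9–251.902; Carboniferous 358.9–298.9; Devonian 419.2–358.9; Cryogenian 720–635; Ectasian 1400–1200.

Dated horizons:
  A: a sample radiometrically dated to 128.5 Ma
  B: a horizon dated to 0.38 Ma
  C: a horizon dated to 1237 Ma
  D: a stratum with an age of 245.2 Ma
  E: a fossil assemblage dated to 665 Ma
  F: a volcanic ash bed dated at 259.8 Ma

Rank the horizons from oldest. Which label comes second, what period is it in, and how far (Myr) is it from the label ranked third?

E, in the Cryogenian; 405.2 million years to F

Larger Ma means older, so oldest first: C 1237 > E 665 > F 259.8 > D 245.2 > A 128.5 > B 0.38.
Counting 2 along gives E (665 Ma); the excerpt puts that inside the Cryogenian, 720–635 Ma.
Next in line is F (259.8 Ma), and 665 − 259.8 = 405.2 Myr.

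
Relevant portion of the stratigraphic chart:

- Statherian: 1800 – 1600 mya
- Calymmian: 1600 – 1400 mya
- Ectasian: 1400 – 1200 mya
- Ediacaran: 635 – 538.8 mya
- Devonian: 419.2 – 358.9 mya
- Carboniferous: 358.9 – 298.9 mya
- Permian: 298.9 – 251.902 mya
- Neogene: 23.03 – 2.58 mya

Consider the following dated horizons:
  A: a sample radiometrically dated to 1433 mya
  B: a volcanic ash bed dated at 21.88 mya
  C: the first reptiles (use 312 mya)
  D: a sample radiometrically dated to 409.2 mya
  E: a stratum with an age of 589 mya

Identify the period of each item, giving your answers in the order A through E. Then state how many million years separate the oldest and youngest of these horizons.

A: 1433 Ma lies in 1600–1400 Ma, so Calymmian.
B: 21.88 Ma lies in 23.03–2.58 Ma, so Neogene.
C: 312 Ma lies in 358.9–298.9 Ma, so Carboniferous.
D: 409.2 Ma lies in 419.2–358.9 Ma, so Devonian.
E: 589 Ma lies in 635–538.8 Ma, so Ediacaran.
Oldest = 1433 Ma, youngest = 21.88 Ma → span 1411.12 Myr.

A — Calymmian; B — Neogene; C — Carboniferous; D — Devonian; E — Ediacaran; span 1411.12 million years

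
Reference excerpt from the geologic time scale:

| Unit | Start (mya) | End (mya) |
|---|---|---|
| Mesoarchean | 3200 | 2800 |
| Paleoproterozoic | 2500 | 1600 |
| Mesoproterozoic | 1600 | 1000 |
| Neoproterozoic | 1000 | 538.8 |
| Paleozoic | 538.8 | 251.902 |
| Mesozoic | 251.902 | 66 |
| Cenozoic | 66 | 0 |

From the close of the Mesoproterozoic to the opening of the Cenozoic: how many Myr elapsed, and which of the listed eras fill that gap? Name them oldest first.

The Mesoproterozoic closes at 1000 Ma and the Cenozoic opens at 66 Ma, so the interval is 1000 − 66 = 934 Myr.
An era fits inside if it starts at or after 1000 Ma and ends at or before 66 Ma; oldest first that gives Neoproterozoic, Paleozoic, Mesozoic.

934 million years; Neoproterozoic, Paleozoic, Mesozoic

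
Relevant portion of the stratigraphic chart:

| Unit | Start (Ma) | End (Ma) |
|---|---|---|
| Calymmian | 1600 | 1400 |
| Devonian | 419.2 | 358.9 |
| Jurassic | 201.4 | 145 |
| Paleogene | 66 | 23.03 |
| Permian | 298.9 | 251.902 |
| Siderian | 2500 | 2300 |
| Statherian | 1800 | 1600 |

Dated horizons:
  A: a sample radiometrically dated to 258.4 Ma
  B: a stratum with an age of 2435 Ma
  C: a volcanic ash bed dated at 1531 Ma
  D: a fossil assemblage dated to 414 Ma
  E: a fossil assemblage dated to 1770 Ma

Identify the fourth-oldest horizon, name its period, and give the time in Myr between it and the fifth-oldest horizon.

Larger Ma means older, so oldest first: B 2435 > E 1770 > C 1531 > D 414 > A 258.4.
Counting 4 along gives D (414 Ma); the excerpt puts that inside the Devonian, 419.2–358.9 Ma.
Next in line is A (258.4 Ma), and 414 − 258.4 = 155.6 Myr.

D, in the Devonian; 155.6 million years to A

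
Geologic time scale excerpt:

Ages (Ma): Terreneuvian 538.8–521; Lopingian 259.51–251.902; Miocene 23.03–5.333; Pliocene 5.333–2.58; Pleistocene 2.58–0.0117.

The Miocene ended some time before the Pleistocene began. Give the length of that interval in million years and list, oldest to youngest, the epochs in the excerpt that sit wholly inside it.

2.753 million years; Pliocene

The Miocene closes at 5.333 Ma and the Pleistocene opens at 2.58 Ma, so the interval is 5.333 − 2.58 = 2.753 Myr.
An epoch fits inside if it starts at or after 5.333 Ma and ends at or before 2.58 Ma; oldest first that gives Pliocene.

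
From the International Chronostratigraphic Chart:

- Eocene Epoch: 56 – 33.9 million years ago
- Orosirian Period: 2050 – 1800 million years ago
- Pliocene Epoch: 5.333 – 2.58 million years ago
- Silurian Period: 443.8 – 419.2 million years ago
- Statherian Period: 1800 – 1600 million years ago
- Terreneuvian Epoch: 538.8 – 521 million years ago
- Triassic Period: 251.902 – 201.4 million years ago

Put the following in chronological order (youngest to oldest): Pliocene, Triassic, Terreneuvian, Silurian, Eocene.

Pliocene, Eocene, Triassic, Silurian, Terreneuvian

Sorting by start age (ascending Ma, since larger Ma = older): Pliocene start 5.333, Eocene start 56, Triassic start 251.902, Silurian start 443.8, Terreneuvian start 538.8.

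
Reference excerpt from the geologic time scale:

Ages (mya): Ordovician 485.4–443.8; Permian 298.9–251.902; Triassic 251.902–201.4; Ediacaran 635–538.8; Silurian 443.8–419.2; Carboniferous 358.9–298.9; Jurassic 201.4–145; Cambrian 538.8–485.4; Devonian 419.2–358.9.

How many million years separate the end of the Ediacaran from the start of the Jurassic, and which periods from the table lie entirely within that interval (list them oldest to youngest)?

The Ediacaran closes at 538.8 Ma and the Jurassic opens at 201.4 Ma, so the interval is 538.8 − 201.4 = 337.4 Myr.
A period fits inside if it starts at or after 538.8 Ma and ends at or before 201.4 Ma; oldest first that gives Cambrian, Ordovician, Silurian, Devonian, Carboniferous, Permian, Triassic.

337.4 million years; Cambrian, Ordovician, Silurian, Devonian, Carboniferous, Permian, Triassic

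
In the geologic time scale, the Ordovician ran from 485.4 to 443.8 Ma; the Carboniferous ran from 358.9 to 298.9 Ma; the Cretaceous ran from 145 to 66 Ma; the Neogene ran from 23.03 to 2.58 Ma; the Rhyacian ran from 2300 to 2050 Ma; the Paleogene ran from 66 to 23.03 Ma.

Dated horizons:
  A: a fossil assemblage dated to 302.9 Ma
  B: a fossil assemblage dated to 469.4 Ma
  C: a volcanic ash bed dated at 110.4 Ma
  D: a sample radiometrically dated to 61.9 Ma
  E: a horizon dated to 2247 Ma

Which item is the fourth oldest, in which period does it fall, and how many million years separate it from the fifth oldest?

C, in the Cretaceous; 48.5 million years to D

Larger Ma means older, so oldest first: E 2247 > B 469.4 > A 302.9 > C 110.4 > D 61.9.
Counting 4 along gives C (110.4 Ma); the excerpt puts that inside the Cretaceous, 145–66 Ma.
Next in line is D (61.9 Ma), and 110.4 − 61.9 = 48.5 Myr.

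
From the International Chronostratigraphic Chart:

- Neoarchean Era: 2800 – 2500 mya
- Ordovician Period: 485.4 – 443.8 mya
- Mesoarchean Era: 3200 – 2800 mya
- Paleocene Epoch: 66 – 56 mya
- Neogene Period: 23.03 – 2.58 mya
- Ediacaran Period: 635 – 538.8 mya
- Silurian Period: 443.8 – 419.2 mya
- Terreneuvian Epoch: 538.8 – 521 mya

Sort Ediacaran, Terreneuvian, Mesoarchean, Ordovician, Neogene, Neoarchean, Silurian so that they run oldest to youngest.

Sorting by start age (descending Ma, since larger Ma = older): Mesoarchean start 3200, Neoarchean start 2800, Ediacaran start 635, Terreneuvian start 538.8, Ordovician start 485.4, Silurian start 443.8, Neogene start 23.03.

Mesoarchean → Neoarchean → Ediacaran → Terreneuvian → Ordovician → Silurian → Neogene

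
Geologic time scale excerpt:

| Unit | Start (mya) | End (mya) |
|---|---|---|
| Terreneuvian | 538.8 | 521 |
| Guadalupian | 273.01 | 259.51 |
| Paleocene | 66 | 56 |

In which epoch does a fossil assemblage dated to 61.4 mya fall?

61.4 Ma lies between 66 and 56 Ma, so it falls in the Paleocene.

Paleocene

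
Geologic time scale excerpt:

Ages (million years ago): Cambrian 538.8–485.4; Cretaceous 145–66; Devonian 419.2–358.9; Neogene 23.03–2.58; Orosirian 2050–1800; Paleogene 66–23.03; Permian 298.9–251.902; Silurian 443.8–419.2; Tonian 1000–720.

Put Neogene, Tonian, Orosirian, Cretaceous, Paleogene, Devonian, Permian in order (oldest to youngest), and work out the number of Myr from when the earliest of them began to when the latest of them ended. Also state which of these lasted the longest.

Start ages (Ma): Orosirian 2050, Tonian 1000, Devonian 419.2, Permian 298.9, Cretaceous 145, Paleogene 66, Neogene 23.03.
Ordered oldest to youngest: Orosirian, Tonian, Devonian, Permian, Cretaceous, Paleogene, Neogene.
Span = 2050 − 2.58 = 2047.42 Myr.
Durations: Permian 46.998, Neogene 20.45, Cretaceous 79, Devonian 60.3, Paleogene 42.97, Tonian 280, Orosirian 250 → longest is Tonian (280 Myr).

Orosirian → Tonian → Devonian → Permian → Cretaceous → Paleogene → Neogene; total span 2047.42 Myr; longest is Tonian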